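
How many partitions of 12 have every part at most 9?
p(12, parts ≤ 9) = 73

Partitions of 12 with all parts ≤ 9: 9+3, 9+2+1, 9+1+1+1, 8+4, 8+3+1, 8+2+2, 8+2+1+1, 8+1+1+1+1, 7+5, 7+4+1, 7+3+2, 7+3+1+1, 7+2+2+1, 7+2+1+1+1, 7+1+1+1+1+1, 6+6, 6+5+1, 6+4+2, 6+4+1+1, 6+3+3, 6+3+2+1, 6+3+1+1+1, 6+2+2+2, 6+2+2+1+1, 6+2+1+1+1+1, 6+1+1+1+1+1+1, 5+5+2, 5+5+1+1, 5+4+3, 5+4+2+1, … (73 total). Count = 73.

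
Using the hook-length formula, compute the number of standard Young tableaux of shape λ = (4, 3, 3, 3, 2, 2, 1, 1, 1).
# SYT of shape (4, 3, 3, 3, 2, 2, 1, 1, 1) = 27159132

Hook-length formula: f^λ = n! / Π hook(c), product over all cells c of the Young diagram. For λ = (4, 3, 3, 3, 2, 2, 1, 1, 1), n = 20 boxes. Hook lengths by row (left-to-right, top-to-bottom): [12, 8, 5, 1]; [10, 6, 3]; [9, 5, 2]; [8, 4, 1]; [6, 2]; [5, 1]; [3]; [2]; [1]. Product of hooks = 89579520000. So f^λ = 20! / 89579520000 = 2432902008176640000 / 89579520000 = 27159132.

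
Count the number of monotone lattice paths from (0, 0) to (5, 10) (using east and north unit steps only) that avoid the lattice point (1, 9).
Number of paths = 2953

Total paths from (0, 0) to (5, 10): C(15, 5) = 3003. Paths through (1, 9): (paths (0, 0) → (1, 9)) × (paths (1, 9) → (5, 10)) = C(10, 1) · C(5, 4) = 10 · 5 = 50. Avoidance count = 3003 − 50 = 2953.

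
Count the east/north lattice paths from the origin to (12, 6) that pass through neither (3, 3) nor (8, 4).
Number of paths = 8539

Inclusion–exclusion. Total paths: C(18, 12) = 18564. Through P₁: C(6, 3)·C(12, 9) = 4400. Through P₂: C(12, 8)·C(6, 4) = 7425. Since P₁ is strictly southwest of P₂, a monotone path through both must visit P₁ then P₂; paths through both = C(6, 3)·C(6, 5)·C(6, 4) = 1800. Avoid both = 18564 − 4400 − 7425 + 1800 = 8539.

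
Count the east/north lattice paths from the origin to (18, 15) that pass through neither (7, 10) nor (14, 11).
Number of paths = 651082336

Inclusion–exclusion. Total paths: C(33, 18) = 1037158320. Through P₁: C(17, 7)·C(16, 11) = 84948864. Through P₂: C(25, 14)·C(8, 4) = 312018000. Since P₁ is strictly southwest of P₂, a monotone path through both must visit P₁ then P₂; paths through both = C(17, 7)·C(8, 7)·C(8, 4) = 10890880. Avoid both = 1037158320 − 84948864 − 312018000 + 10890880 = 651082336.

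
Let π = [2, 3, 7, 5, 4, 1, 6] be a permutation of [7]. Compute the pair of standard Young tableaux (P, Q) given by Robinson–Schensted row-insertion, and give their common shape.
P = [1, 3, 4, 6] / [2] / [5] / [7];  Q = [1, 2, 3, 7] / [4] / [5] / [6];  common shape = (4, 1, 1, 1)

Row-insert the values π_1, π_2, … into P one at a time, bumping the leftmost entry strictly greater than the inserted value down to the next row. The recording tableau Q records, in position (i, j), the step at which that cell was added to P.
  Insert 2 (step 1): P = [2];  Q = [1]
  Insert 3 (step 2): P = [2, 3];  Q = [1, 2]
  Insert 7 (step 3): P = [2, 3, 7];  Q = [1, 2, 3]
  Insert 5 (step 4): P = [2, 3, 5] / [7];  Q = [1, 2, 3] / [4]
  Insert 4 (step 5): P = [2, 3, 4] / [5] / [7];  Q = [1, 2, 3] / [4] / [5]
  Insert 1 (step 6): P = [1, 3, 4] / [2] / [5] / [7];  Q = [1, 2, 3] / [4] / [5] / [6]
  Insert 6 (step 7): P = [1, 3, 4, 6] / [2] / [5] / [7];  Q = [1, 2, 3, 7] / [4] / [5] / [6]
Final shape: (4, 1, 1, 1).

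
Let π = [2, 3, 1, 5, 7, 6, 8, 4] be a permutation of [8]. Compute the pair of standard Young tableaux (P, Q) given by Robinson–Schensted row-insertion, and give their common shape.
P = [1, 3, 4, 6, 8] / [2, 5] / [7];  Q = [1, 2, 4, 5, 7] / [3, 6] / [8];  common shape = (5, 2, 1)

Row-insert the values π_1, π_2, … into P one at a time, bumping the leftmost entry strictly greater than the inserted value down to the next row. The recording tableau Q records, in position (i, j), the step at which that cell was added to P.
  Insert 2 (step 1): P = [2];  Q = [1]
  Insert 3 (step 2): P = [2, 3];  Q = [1, 2]
  Insert 1 (step 3): P = [1, 3] / [2];  Q = [1, 2] / [3]
  Insert 5 (step 4): P = [1, 3, 5] / [2];  Q = [1, 2, 4] / [3]
  Insert 7 (step 5): P = [1, 3, 5, 7] / [2];  Q = [1, 2, 4, 5] / [3]
  Insert 6 (step 6): P = [1, 3, 5, 6] / [2, 7];  Q = [1, 2, 4, 5] / [3, 6]
  Insert 8 (step 7): P = [1, 3, 5, 6, 8] / [2, 7];  Q = [1, 2, 4, 5, 7] / [3, 6]
  Insert 4 (step 8): P = [1, 3, 4, 6, 8] / [2, 5] / [7];  Q = [1, 2, 4, 5, 7] / [3, 6] / [8]
Final shape: (5, 2, 1).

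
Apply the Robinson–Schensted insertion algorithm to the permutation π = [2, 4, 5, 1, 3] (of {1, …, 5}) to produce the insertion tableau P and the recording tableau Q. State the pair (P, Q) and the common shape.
P = [1, 3, 5] / [2, 4];  Q = [1, 2, 3] / [4, 5];  common shape = (3, 2)

Row-insert the values π_1, π_2, … into P one at a time, bumping the leftmost entry strictly greater than the inserted value down to the next row. The recording tableau Q records, in position (i, j), the step at which that cell was added to P.
  Insert 2 (step 1): P = [2];  Q = [1]
  Insert 4 (step 2): P = [2, 4];  Q = [1, 2]
  Insert 5 (step 3): P = [2, 4, 5];  Q = [1, 2, 3]
  Insert 1 (step 4): P = [1, 4, 5] / [2];  Q = [1, 2, 3] / [4]
  Insert 3 (step 5): P = [1, 3, 5] / [2, 4];  Q = [1, 2, 3] / [4, 5]
Final shape: (3, 2).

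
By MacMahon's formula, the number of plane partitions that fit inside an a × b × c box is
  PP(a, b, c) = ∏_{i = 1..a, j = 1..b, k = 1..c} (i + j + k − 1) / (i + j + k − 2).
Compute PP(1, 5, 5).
PP(1, 5, 5) = 252

Evaluate the triple product over i = 1..1, j = 1..5, k = 1..5. The factors are (2/1) · (3/2) · (4/3) · (5/4) · (6/5) · (3/2) · (4/3) · (5/4) · … (25 factors total). The numerators and denominators telescope so the product is an integer; carrying out the multiplication exactly gives PP(1, 5, 5) = 252.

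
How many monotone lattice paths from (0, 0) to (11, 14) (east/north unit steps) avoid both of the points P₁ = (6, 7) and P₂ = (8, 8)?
Number of paths = 2449680

Inclusion–exclusion. Total paths: C(25, 11) = 4457400. Through P₁: C(13, 6)·C(12, 5) = 1359072. Through P₂: C(16, 8)·C(9, 3) = 1081080. Since P₁ is strictly southwest of P₂, a monotone path through both must visit P₁ then P₂; paths through both = C(13, 6)·C(3, 2)·C(9, 3) = 432432. Avoid both = 4457400 − 1359072 − 1081080 + 432432 = 2449680.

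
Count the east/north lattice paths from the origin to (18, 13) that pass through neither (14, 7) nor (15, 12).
Number of paths = 115089555

Inclusion–exclusion. Total paths: C(31, 18) = 206253075. Through P₁: C(21, 14)·C(10, 4) = 24418800. Through P₂: C(27, 15)·C(4, 3) = 69535440. Since P₁ is strictly southwest of P₂, a monotone path through both must visit P₁ then P₂; paths through both = C(21, 14)·C(6, 1)·C(4, 3) = 2790720. Avoid both = 206253075 − 24418800 − 69535440 + 2790720 = 115089555.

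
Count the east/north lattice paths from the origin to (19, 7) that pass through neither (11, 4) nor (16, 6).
Number of paths = 248783

Inclusion–exclusion. Total paths: C(26, 19) = 657800. Through P₁: C(15, 11)·C(11, 8) = 225225. Through P₂: C(22, 16)·C(4, 3) = 298452. Since P₁ is strictly southwest of P₂, a monotone path through both must visit P₁ then P₂; paths through both = C(15, 11)·C(7, 5)·C(4, 3) = 114660. Avoid both = 657800 − 225225 − 298452 + 114660 = 248783.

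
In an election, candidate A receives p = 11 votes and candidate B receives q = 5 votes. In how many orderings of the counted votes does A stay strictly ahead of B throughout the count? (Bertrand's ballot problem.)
Strict-lead orderings = 1638

Total orderings of the 16 votes with 11 for A: C(16, 11) = 4368. By the Bertrand ballot formula (Cycle Lemma / reflection principle), the number of orderings in which A is strictly ahead of B throughout is (p − q)/(p + q) · C(p + q, p) = (11 − 5)/(11 + 5) · 4368 = 1638.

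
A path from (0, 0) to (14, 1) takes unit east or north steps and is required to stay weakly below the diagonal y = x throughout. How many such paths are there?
Number of paths = 14

By the reflection principle (André's argument), the number of monotone paths to (14, 1) with n ≤ m that never go above y = x is C(15, 14) − C(15, 15) = 15 − 1 = 14.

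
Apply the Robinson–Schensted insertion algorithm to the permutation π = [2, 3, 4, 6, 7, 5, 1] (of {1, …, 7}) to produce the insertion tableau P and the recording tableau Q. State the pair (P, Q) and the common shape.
P = [1, 3, 4, 5, 7] / [2] / [6];  Q = [1, 2, 3, 4, 5] / [6] / [7];  common shape = (5, 1, 1)

Row-insert the values π_1, π_2, … into P one at a time, bumping the leftmost entry strictly greater than the inserted value down to the next row. The recording tableau Q records, in position (i, j), the step at which that cell was added to P.
  Insert 2 (step 1): P = [2];  Q = [1]
  Insert 3 (step 2): P = [2, 3];  Q = [1, 2]
  Insert 4 (step 3): P = [2, 3, 4];  Q = [1, 2, 3]
  Insert 6 (step 4): P = [2, 3, 4, 6];  Q = [1, 2, 3, 4]
  Insert 7 (step 5): P = [2, 3, 4, 6, 7];  Q = [1, 2, 3, 4, 5]
  Insert 5 (step 6): P = [2, 3, 4, 5, 7] / [6];  Q = [1, 2, 3, 4, 5] / [6]
  Insert 1 (step 7): P = [1, 3, 4, 5, 7] / [2] / [6];  Q = [1, 2, 3, 4, 5] / [6] / [7]
Final shape: (5, 1, 1).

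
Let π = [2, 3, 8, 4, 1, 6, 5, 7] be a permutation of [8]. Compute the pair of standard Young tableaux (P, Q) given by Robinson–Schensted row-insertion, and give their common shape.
P = [1, 3, 4, 5, 7] / [2, 6] / [8];  Q = [1, 2, 3, 6, 8] / [4, 7] / [5];  common shape = (5, 2, 1)

Row-insert the values π_1, π_2, … into P one at a time, bumping the leftmost entry strictly greater than the inserted value down to the next row. The recording tableau Q records, in position (i, j), the step at which that cell was added to P.
  Insert 2 (step 1): P = [2];  Q = [1]
  Insert 3 (step 2): P = [2, 3];  Q = [1, 2]
  Insert 8 (step 3): P = [2, 3, 8];  Q = [1, 2, 3]
  Insert 4 (step 4): P = [2, 3, 4] / [8];  Q = [1, 2, 3] / [4]
  Insert 1 (step 5): P = [1, 3, 4] / [2] / [8];  Q = [1, 2, 3] / [4] / [5]
  Insert 6 (step 6): P = [1, 3, 4, 6] / [2] / [8];  Q = [1, 2, 3, 6] / [4] / [5]
  Insert 5 (step 7): P = [1, 3, 4, 5] / [2, 6] / [8];  Q = [1, 2, 3, 6] / [4, 7] / [5]
  Insert 7 (step 8): P = [1, 3, 4, 5, 7] / [2, 6] / [8];  Q = [1, 2, 3, 6, 8] / [4, 7] / [5]
Final shape: (5, 2, 1).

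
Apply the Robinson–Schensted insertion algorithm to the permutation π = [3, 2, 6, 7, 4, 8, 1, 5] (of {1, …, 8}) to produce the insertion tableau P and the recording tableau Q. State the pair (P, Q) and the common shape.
P = [1, 4, 5, 8] / [2, 6, 7] / [3];  Q = [1, 3, 4, 6] / [2, 5, 8] / [7];  common shape = (4, 3, 1)

Row-insert the values π_1, π_2, … into P one at a time, bumping the leftmost entry strictly greater than the inserted value down to the next row. The recording tableau Q records, in position (i, j), the step at which that cell was added to P.
  Insert 3 (step 1): P = [3];  Q = [1]
  Insert 2 (step 2): P = [2] / [3];  Q = [1] / [2]
  Insert 6 (step 3): P = [2, 6] / [3];  Q = [1, 3] / [2]
  Insert 7 (step 4): P = [2, 6, 7] / [3];  Q = [1, 3, 4] / [2]
  Insert 4 (step 5): P = [2, 4, 7] / [3, 6];  Q = [1, 3, 4] / [2, 5]
  Insert 8 (step 6): P = [2, 4, 7, 8] / [3, 6];  Q = [1, 3, 4, 6] / [2, 5]
  Insert 1 (step 7): P = [1, 4, 7, 8] / [2, 6] / [3];  Q = [1, 3, 4, 6] / [2, 5] / [7]
  Insert 5 (step 8): P = [1, 4, 5, 8] / [2, 6, 7] / [3];  Q = [1, 3, 4, 6] / [2, 5, 8] / [7]
Final shape: (4, 3, 1).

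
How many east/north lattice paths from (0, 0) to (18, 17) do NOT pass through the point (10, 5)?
Number of paths = 4159279740

Total paths from (0, 0) to (18, 17): C(35, 18) = 4537567650. Paths through (10, 5): (paths (0, 0) → (10, 5)) × (paths (10, 5) → (18, 17)) = C(15, 10) · C(20, 8) = 3003 · 125970 = 378287910. Avoidance count = 4537567650 − 378287910 = 4159279740.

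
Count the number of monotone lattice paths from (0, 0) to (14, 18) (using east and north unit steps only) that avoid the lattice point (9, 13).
Number of paths = 346085760

Total paths from (0, 0) to (14, 18): C(32, 14) = 471435600. Paths through (9, 13): (paths (0, 0) → (9, 13)) × (paths (9, 13) → (14, 18)) = C(22, 9) · C(10, 5) = 497420 · 252 = 125349840. Avoidance count = 471435600 − 125349840 = 346085760.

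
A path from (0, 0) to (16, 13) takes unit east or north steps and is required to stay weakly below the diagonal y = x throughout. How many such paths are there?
Number of paths = 15967980

By the reflection principle (André's argument), the number of monotone paths to (16, 13) with n ≤ m that never go above y = x is C(29, 16) − C(29, 17) = 67863915 − 51895935 = 15967980.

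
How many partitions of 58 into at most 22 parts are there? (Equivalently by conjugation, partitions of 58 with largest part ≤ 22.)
p(58, parts ≤ 22) = 634429

Use the recurrence p(n, m) = p(n, m−1) + p(n−m, m): either the largest part is < m (count p(n, m−1)) or the largest part is exactly m (remove one copy of m, count p(n−m, m)). With p(0, ·) = 1 this gives p(58, parts ≤ 22) = 634429. (By conjugating Young diagrams, this also counts partitions of 58 into at most 22 parts.)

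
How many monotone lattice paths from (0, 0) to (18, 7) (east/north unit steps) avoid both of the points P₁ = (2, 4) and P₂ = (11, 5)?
Number of paths = 314317

Inclusion–exclusion. Total paths: C(25, 18) = 480700. Through P₁: C(6, 2)·C(19, 16) = 14535. Through P₂: C(16, 11)·C(9, 7) = 157248. Since P₁ is strictly southwest of P₂, a monotone path through both must visit P₁ then P₂; paths through both = C(6, 2)·C(10, 9)·C(9, 7) = 5400. Avoid both = 480700 − 14535 − 157248 + 5400 = 314317.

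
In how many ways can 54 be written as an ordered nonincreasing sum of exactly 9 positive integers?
p(54, 9 parts) = 25331

Partitions of n into exactly k parts are in bijection with partitions of n − k into at most k parts (subtract 1 from each part). So p(54, exactly 9) = p(45, parts ≤ 9). Computing via the recurrence p(m, j) = p(m, j−1) + p(m−j, j) gives 25331.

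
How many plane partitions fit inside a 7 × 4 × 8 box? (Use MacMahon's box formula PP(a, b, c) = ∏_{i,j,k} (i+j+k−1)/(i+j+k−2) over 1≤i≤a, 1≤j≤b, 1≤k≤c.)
PP(7, 4, 8) = 1318349483880

Evaluate the triple product over i = 1..7, j = 1..4, k = 1..8. The factors are (2/1) · (3/2) · (4/3) · (5/4) · (6/5) · (7/6) · (8/7) · (9/8) · … (224 factors total). The numerators and denominators telescope so the product is an integer; carrying out the multiplication exactly gives PP(7, 4, 8) = 1318349483880.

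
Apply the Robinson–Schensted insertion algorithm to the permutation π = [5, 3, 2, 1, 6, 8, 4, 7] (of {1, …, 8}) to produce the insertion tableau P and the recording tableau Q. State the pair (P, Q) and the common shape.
P = [1, 4, 7] / [2, 6, 8] / [3] / [5];  Q = [1, 5, 6] / [2, 7, 8] / [3] / [4];  common shape = (3, 3, 1, 1)

Row-insert the values π_1, π_2, … into P one at a time, bumping the leftmost entry strictly greater than the inserted value down to the next row. The recording tableau Q records, in position (i, j), the step at which that cell was added to P.
  Insert 5 (step 1): P = [5];  Q = [1]
  Insert 3 (step 2): P = [3] / [5];  Q = [1] / [2]
  Insert 2 (step 3): P = [2] / [3] / [5];  Q = [1] / [2] / [3]
  Insert 1 (step 4): P = [1] / [2] / [3] / [5];  Q = [1] / [2] / [3] / [4]
  Insert 6 (step 5): P = [1, 6] / [2] / [3] / [5];  Q = [1, 5] / [2] / [3] / [4]
  Insert 8 (step 6): P = [1, 6, 8] / [2] / [3] / [5];  Q = [1, 5, 6] / [2] / [3] / [4]
  Insert 4 (step 7): P = [1, 4, 8] / [2, 6] / [3] / [5];  Q = [1, 5, 6] / [2, 7] / [3] / [4]
  Insert 7 (step 8): P = [1, 4, 7] / [2, 6, 8] / [3] / [5];  Q = [1, 5, 6] / [2, 7, 8] / [3] / [4]
Final shape: (3, 3, 1, 1).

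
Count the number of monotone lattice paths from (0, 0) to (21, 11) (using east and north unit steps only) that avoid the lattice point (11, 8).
Number of paths = 107408028

Total paths from (0, 0) to (21, 11): C(32, 21) = 129024480. Paths through (11, 8): (paths (0, 0) → (11, 8)) × (paths (11, 8) → (21, 11)) = C(19, 11) · C(13, 10) = 75582 · 286 = 21616452. Avoidance count = 129024480 − 21616452 = 107408028.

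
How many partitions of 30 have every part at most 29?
p(30, parts ≤ 29) = 5603

Use the recurrence p(n, m) = p(n, m−1) + p(n−m, m): either the largest part is < m (count p(n, m−1)) or the largest part is exactly m (remove one copy of m, count p(n−m, m)). With p(0, ·) = 1 this gives p(30, parts ≤ 29) = 5603. (By conjugating Young diagrams, this also counts partitions of 30 into at most 29 parts.)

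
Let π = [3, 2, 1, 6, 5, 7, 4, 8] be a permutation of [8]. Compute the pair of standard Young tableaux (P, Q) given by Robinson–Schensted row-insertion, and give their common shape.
P = [1, 4, 7, 8] / [2, 5] / [3, 6];  Q = [1, 4, 6, 8] / [2, 5] / [3, 7];  common shape = (4, 2, 2)

Row-insert the values π_1, π_2, … into P one at a time, bumping the leftmost entry strictly greater than the inserted value down to the next row. The recording tableau Q records, in position (i, j), the step at which that cell was added to P.
  Insert 3 (step 1): P = [3];  Q = [1]
  Insert 2 (step 2): P = [2] / [3];  Q = [1] / [2]
  Insert 1 (step 3): P = [1] / [2] / [3];  Q = [1] / [2] / [3]
  Insert 6 (step 4): P = [1, 6] / [2] / [3];  Q = [1, 4] / [2] / [3]
  Insert 5 (step 5): P = [1, 5] / [2, 6] / [3];  Q = [1, 4] / [2, 5] / [3]
  Insert 7 (step 6): P = [1, 5, 7] / [2, 6] / [3];  Q = [1, 4, 6] / [2, 5] / [3]
  Insert 4 (step 7): P = [1, 4, 7] / [2, 5] / [3, 6];  Q = [1, 4, 6] / [2, 5] / [3, 7]
  Insert 8 (step 8): P = [1, 4, 7, 8] / [2, 5] / [3, 6];  Q = [1, 4, 6, 8] / [2, 5] / [3, 7]
Final shape: (4, 2, 2).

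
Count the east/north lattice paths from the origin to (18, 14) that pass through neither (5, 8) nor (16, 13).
Number of paths = 249789819

Inclusion–exclusion. Total paths: C(32, 18) = 471435600. Through P₁: C(13, 5)·C(19, 13) = 34918884. Through P₂: C(29, 16)·C(3, 2) = 203591745. Since P₁ is strictly southwest of P₂, a monotone path through both must visit P₁ then P₂; paths through both = C(13, 5)·C(16, 11)·C(3, 2) = 16864848. Avoid both = 471435600 − 34918884 − 203591745 + 16864848 = 249789819.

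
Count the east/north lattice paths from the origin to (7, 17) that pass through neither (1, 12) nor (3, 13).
Number of paths = 303628

Inclusion–exclusion. Total paths: C(24, 7) = 346104. Through P₁: C(13, 1)·C(11, 6) = 6006. Through P₂: C(16, 3)·C(8, 4) = 39200. Since P₁ is strictly southwest of P₂, a monotone path through both must visit P₁ then P₂; paths through both = C(13, 1)·C(3, 2)·C(8, 4) = 2730. Avoid both = 346104 − 6006 − 39200 + 2730 = 303628.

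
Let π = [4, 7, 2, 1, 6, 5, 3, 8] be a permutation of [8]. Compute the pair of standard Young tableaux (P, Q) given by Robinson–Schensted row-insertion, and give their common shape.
P = [1, 3, 8] / [2, 5] / [4, 6] / [7];  Q = [1, 2, 8] / [3, 5] / [4, 6] / [7];  common shape = (3, 2, 2, 1)

Row-insert the values π_1, π_2, … into P one at a time, bumping the leftmost entry strictly greater than the inserted value down to the next row. The recording tableau Q records, in position (i, j), the step at which that cell was added to P.
  Insert 4 (step 1): P = [4];  Q = [1]
  Insert 7 (step 2): P = [4, 7];  Q = [1, 2]
  Insert 2 (step 3): P = [2, 7] / [4];  Q = [1, 2] / [3]
  Insert 1 (step 4): P = [1, 7] / [2] / [4];  Q = [1, 2] / [3] / [4]
  Insert 6 (step 5): P = [1, 6] / [2, 7] / [4];  Q = [1, 2] / [3, 5] / [4]
  Insert 5 (step 6): P = [1, 5] / [2, 6] / [4, 7];  Q = [1, 2] / [3, 5] / [4, 6]
  Insert 3 (step 7): P = [1, 3] / [2, 5] / [4, 6] / [7];  Q = [1, 2] / [3, 5] / [4, 6] / [7]
  Insert 8 (step 8): P = [1, 3, 8] / [2, 5] / [4, 6] / [7];  Q = [1, 2, 8] / [3, 5] / [4, 6] / [7]
Final shape: (3, 2, 2, 1).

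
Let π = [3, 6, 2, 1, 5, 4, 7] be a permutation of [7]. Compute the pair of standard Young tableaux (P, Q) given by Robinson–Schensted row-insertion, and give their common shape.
P = [1, 4, 7] / [2, 5] / [3, 6];  Q = [1, 2, 7] / [3, 5] / [4, 6];  common shape = (3, 2, 2)

Row-insert the values π_1, π_2, … into P one at a time, bumping the leftmost entry strictly greater than the inserted value down to the next row. The recording tableau Q records, in position (i, j), the step at which that cell was added to P.
  Insert 3 (step 1): P = [3];  Q = [1]
  Insert 6 (step 2): P = [3, 6];  Q = [1, 2]
  Insert 2 (step 3): P = [2, 6] / [3];  Q = [1, 2] / [3]
  Insert 1 (step 4): P = [1, 6] / [2] / [3];  Q = [1, 2] / [3] / [4]
  Insert 5 (step 5): P = [1, 5] / [2, 6] / [3];  Q = [1, 2] / [3, 5] / [4]
  Insert 4 (step 6): P = [1, 4] / [2, 5] / [3, 6];  Q = [1, 2] / [3, 5] / [4, 6]
  Insert 7 (step 7): P = [1, 4, 7] / [2, 5] / [3, 6];  Q = [1, 2, 7] / [3, 5] / [4, 6]
Final shape: (3, 2, 2).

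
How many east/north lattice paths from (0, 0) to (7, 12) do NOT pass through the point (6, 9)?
Number of paths = 30368

Total paths from (0, 0) to (7, 12): C(19, 7) = 50388. Paths through (6, 9): (paths (0, 0) → (6, 9)) × (paths (6, 9) → (7, 12)) = C(15, 6) · C(4, 1) = 5005 · 4 = 20020. Avoidance count = 50388 − 20020 = 30368.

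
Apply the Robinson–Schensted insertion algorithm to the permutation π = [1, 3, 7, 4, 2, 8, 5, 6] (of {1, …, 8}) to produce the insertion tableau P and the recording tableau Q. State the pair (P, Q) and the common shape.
P = [1, 2, 4, 5, 6] / [3, 8] / [7];  Q = [1, 2, 3, 6, 8] / [4, 7] / [5];  common shape = (5, 2, 1)

Row-insert the values π_1, π_2, … into P one at a time, bumping the leftmost entry strictly greater than the inserted value down to the next row. The recording tableau Q records, in position (i, j), the step at which that cell was added to P.
  Insert 1 (step 1): P = [1];  Q = [1]
  Insert 3 (step 2): P = [1, 3];  Q = [1, 2]
  Insert 7 (step 3): P = [1, 3, 7];  Q = [1, 2, 3]
  Insert 4 (step 4): P = [1, 3, 4] / [7];  Q = [1, 2, 3] / [4]
  Insert 2 (step 5): P = [1, 2, 4] / [3] / [7];  Q = [1, 2, 3] / [4] / [5]
  Insert 8 (step 6): P = [1, 2, 4, 8] / [3] / [7];  Q = [1, 2, 3, 6] / [4] / [5]
  Insert 5 (step 7): P = [1, 2, 4, 5] / [3, 8] / [7];  Q = [1, 2, 3, 6] / [4, 7] / [5]
  Insert 6 (step 8): P = [1, 2, 4, 5, 6] / [3, 8] / [7];  Q = [1, 2, 3, 6, 8] / [4, 7] / [5]
Final shape: (5, 2, 1).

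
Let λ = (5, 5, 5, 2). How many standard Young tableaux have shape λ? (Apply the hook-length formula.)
# SYT of shape (5, 5, 5, 2) = 291720

Hook-length formula: f^λ = n! / Π hook(c), product over all cells c of the Young diagram. For λ = (5, 5, 5, 2), n = 17 boxes. Hook lengths by row (left-to-right, top-to-bottom): [8, 7, 5, 4, 3]; [7, 6, 4, 3, 2]; [6, 5, 3, 2, 1]; [2, 1]. Product of hooks = 1219276800. So f^λ = 17! / 1219276800 = 355687428096000 / 1219276800 = 291720.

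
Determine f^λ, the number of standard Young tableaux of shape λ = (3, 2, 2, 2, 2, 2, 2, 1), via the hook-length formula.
# SYT of shape (3, 2, 2, 2, 2, 2, 2, 1) = 18018

Hook-length formula: f^λ = n! / Π hook(c), product over all cells c of the Young diagram. For λ = (3, 2, 2, 2, 2, 2, 2, 1), n = 16 boxes. Hook lengths by row (left-to-right, top-to-bottom): [10, 8, 1]; [8, 6]; [7, 5]; [6, 4]; [5, 3]; [4, 2]; [3, 1]; [1]. Product of hooks = 1161216000. So f^λ = 16! / 1161216000 = 20922789888000 / 1161216000 = 18018.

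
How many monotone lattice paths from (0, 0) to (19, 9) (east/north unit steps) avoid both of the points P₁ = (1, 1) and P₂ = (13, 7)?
Number of paths = 2651374

Inclusion–exclusion. Total paths: C(28, 19) = 6906900. Through P₁: C(2, 1)·C(26, 18) = 3124550. Through P₂: C(20, 13)·C(8, 6) = 2170560. Since P₁ is strictly southwest of P₂, a monotone path through both must visit P₁ then P₂; paths through both = C(2, 1)·C(18, 12)·C(8, 6) = 1039584. Avoid both = 6906900 − 3124550 − 2170560 + 1039584 = 2651374.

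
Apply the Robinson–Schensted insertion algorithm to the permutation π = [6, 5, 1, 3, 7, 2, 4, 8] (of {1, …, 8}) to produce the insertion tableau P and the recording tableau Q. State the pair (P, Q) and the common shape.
P = [1, 2, 4, 8] / [3, 7] / [5] / [6];  Q = [1, 4, 5, 8] / [2, 7] / [3] / [6];  common shape = (4, 2, 1, 1)

Row-insert the values π_1, π_2, … into P one at a time, bumping the leftmost entry strictly greater than the inserted value down to the next row. The recording tableau Q records, in position (i, j), the step at which that cell was added to P.
  Insert 6 (step 1): P = [6];  Q = [1]
  Insert 5 (step 2): P = [5] / [6];  Q = [1] / [2]
  Insert 1 (step 3): P = [1] / [5] / [6];  Q = [1] / [2] / [3]
  Insert 3 (step 4): P = [1, 3] / [5] / [6];  Q = [1, 4] / [2] / [3]
  Insert 7 (step 5): P = [1, 3, 7] / [5] / [6];  Q = [1, 4, 5] / [2] / [3]
  Insert 2 (step 6): P = [1, 2, 7] / [3] / [5] / [6];  Q = [1, 4, 5] / [2] / [3] / [6]
  Insert 4 (step 7): P = [1, 2, 4] / [3, 7] / [5] / [6];  Q = [1, 4, 5] / [2, 7] / [3] / [6]
  Insert 8 (step 8): P = [1, 2, 4, 8] / [3, 7] / [5] / [6];  Q = [1, 4, 5, 8] / [2, 7] / [3] / [6]
Final shape: (4, 2, 1, 1).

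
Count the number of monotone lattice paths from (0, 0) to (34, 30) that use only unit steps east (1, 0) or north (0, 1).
Number of paths = 1620288010530347424

A monotone lattice path from (0, 0) to (34, 30) consists of 34 east steps and 30 north steps in some order, so it is determined by which 34 of the 64 steps are east. The count is C(64, 34) = 1620288010530347424.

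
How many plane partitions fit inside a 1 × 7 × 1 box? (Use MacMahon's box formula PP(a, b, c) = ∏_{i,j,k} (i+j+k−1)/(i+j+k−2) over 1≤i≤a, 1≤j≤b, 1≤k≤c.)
PP(1, 7, 1) = 8

Evaluate the triple product over i = 1..1, j = 1..7, k = 1..1. The factors are (2/1) · (3/2) · (4/3) · (5/4) · (6/5) · (7/6) · (8/7). The numerators and denominators telescope so the product is an integer; carrying out the multiplication exactly gives PP(1, 7, 1) = 8.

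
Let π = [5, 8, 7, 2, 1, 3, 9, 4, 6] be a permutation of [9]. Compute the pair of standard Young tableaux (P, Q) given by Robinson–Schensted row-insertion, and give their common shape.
P = [1, 3, 4, 6] / [2, 7, 9] / [5] / [8];  Q = [1, 2, 7, 9] / [3, 6, 8] / [4] / [5];  common shape = (4, 3, 1, 1)

Row-insert the values π_1, π_2, … into P one at a time, bumping the leftmost entry strictly greater than the inserted value down to the next row. The recording tableau Q records, in position (i, j), the step at which that cell was added to P.
  Insert 5 (step 1): P = [5];  Q = [1]
  Insert 8 (step 2): P = [5, 8];  Q = [1, 2]
  Insert 7 (step 3): P = [5, 7] / [8];  Q = [1, 2] / [3]
  Insert 2 (step 4): P = [2, 7] / [5] / [8];  Q = [1, 2] / [3] / [4]
  Insert 1 (step 5): P = [1, 7] / [2] / [5] / [8];  Q = [1, 2] / [3] / [4] / [5]
  Insert 3 (step 6): P = [1, 3] / [2, 7] / [5] / [8];  Q = [1, 2] / [3, 6] / [4] / [5]
  Insert 9 (step 7): P = [1, 3, 9] / [2, 7] / [5] / [8];  Q = [1, 2, 7] / [3, 6] / [4] / [5]
  Insert 4 (step 8): P = [1, 3, 4] / [2, 7, 9] / [5] / [8];  Q = [1, 2, 7] / [3, 6, 8] / [4] / [5]
  Insert 6 (step 9): P = [1, 3, 4, 6] / [2, 7, 9] / [5] / [8];  Q = [1, 2, 7, 9] / [3, 6, 8] / [4] / [5]
Final shape: (4, 3, 1, 1).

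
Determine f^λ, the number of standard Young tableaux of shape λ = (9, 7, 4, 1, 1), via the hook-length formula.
# SYT of shape (9, 7, 4, 1, 1) = 551539296

Hook-length formula: f^λ = n! / Π hook(c), product over all cells c of the Young diagram. For λ = (9, 7, 4, 1, 1), n = 22 boxes. Hook lengths by row (left-to-right, top-to-bottom): [13, 10, 9, 8, 6, 5, 4, 2, 1]; [10, 7, 6, 5, 3, 2, 1]; [6, 3, 2, 1]; [2]; [1]. Product of hooks = 2037934080000. So f^λ = 22! / 2037934080000 = 1124000727777607680000 / 2037934080000 = 551539296.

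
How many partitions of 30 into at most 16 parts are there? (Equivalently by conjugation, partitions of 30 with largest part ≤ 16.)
p(30, parts ≤ 16) = 5231

Use the recurrence p(n, m) = p(n, m−1) + p(n−m, m): either the largest part is < m (count p(n, m−1)) or the largest part is exactly m (remove one copy of m, count p(n−m, m)). With p(0, ·) = 1 this gives p(30, parts ≤ 16) = 5231. (By conjugating Young diagrams, this also counts partitions of 30 into at most 16 parts.)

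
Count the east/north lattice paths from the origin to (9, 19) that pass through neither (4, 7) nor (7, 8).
Number of paths = 4465890

Inclusion–exclusion. Total paths: C(28, 9) = 6906900. Through P₁: C(11, 4)·C(17, 5) = 2042040. Through P₂: C(15, 7)·C(13, 2) = 501930. Since P₁ is strictly southwest of P₂, a monotone path through both must visit P₁ then P₂; paths through both = C(11, 4)·C(4, 3)·C(13, 2) = 102960. Avoid both = 6906900 − 2042040 − 501930 + 102960 = 4465890.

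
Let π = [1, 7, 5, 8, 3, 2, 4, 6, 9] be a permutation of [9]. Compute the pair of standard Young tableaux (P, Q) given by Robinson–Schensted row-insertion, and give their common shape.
P = [1, 2, 4, 6, 9] / [3, 8] / [5] / [7];  Q = [1, 2, 4, 8, 9] / [3, 7] / [5] / [6];  common shape = (5, 2, 1, 1)

Row-insert the values π_1, π_2, … into P one at a time, bumping the leftmost entry strictly greater than the inserted value down to the next row. The recording tableau Q records, in position (i, j), the step at which that cell was added to P.
  Insert 1 (step 1): P = [1];  Q = [1]
  Insert 7 (step 2): P = [1, 7];  Q = [1, 2]
  Insert 5 (step 3): P = [1, 5] / [7];  Q = [1, 2] / [3]
  Insert 8 (step 4): P = [1, 5, 8] / [7];  Q = [1, 2, 4] / [3]
  Insert 3 (step 5): P = [1, 3, 8] / [5] / [7];  Q = [1, 2, 4] / [3] / [5]
  Insert 2 (step 6): P = [1, 2, 8] / [3] / [5] / [7];  Q = [1, 2, 4] / [3] / [5] / [6]
  Insert 4 (step 7): P = [1, 2, 4] / [3, 8] / [5] / [7];  Q = [1, 2, 4] / [3, 7] / [5] / [6]
  Insert 6 (step 8): P = [1, 2, 4, 6] / [3, 8] / [5] / [7];  Q = [1, 2, 4, 8] / [3, 7] / [5] / [6]
  Insert 9 (step 9): P = [1, 2, 4, 6, 9] / [3, 8] / [5] / [7];  Q = [1, 2, 4, 8, 9] / [3, 7] / [5] / [6]
Final shape: (5, 2, 1, 1).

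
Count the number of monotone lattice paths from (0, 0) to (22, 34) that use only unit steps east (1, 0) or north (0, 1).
Number of paths = 2142582442263900

A monotone lattice path from (0, 0) to (22, 34) consists of 22 east steps and 34 north steps in some order, so it is determined by which 22 of the 56 steps are east. The count is C(56, 22) = 2142582442263900.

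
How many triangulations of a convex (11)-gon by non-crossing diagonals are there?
C_9 = 4862

These polygon triangulations are counted by the Catalan number C_n = (1/(n + 1)) · C(2n, n). For n = 9: C_9 = (1/10) · C(18, 9) = 48620/10 = 4862.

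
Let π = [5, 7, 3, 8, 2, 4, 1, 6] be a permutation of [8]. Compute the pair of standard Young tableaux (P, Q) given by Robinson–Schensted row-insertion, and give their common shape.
P = [1, 4, 6] / [2, 7, 8] / [3] / [5];  Q = [1, 2, 4] / [3, 6, 8] / [5] / [7];  common shape = (3, 3, 1, 1)

Row-insert the values π_1, π_2, … into P one at a time, bumping the leftmost entry strictly greater than the inserted value down to the next row. The recording tableau Q records, in position (i, j), the step at which that cell was added to P.
  Insert 5 (step 1): P = [5];  Q = [1]
  Insert 7 (step 2): P = [5, 7];  Q = [1, 2]
  Insert 3 (step 3): P = [3, 7] / [5];  Q = [1, 2] / [3]
  Insert 8 (step 4): P = [3, 7, 8] / [5];  Q = [1, 2, 4] / [3]
  Insert 2 (step 5): P = [2, 7, 8] / [3] / [5];  Q = [1, 2, 4] / [3] / [5]
  Insert 4 (step 6): P = [2, 4, 8] / [3, 7] / [5];  Q = [1, 2, 4] / [3, 6] / [5]
  Insert 1 (step 7): P = [1, 4, 8] / [2, 7] / [3] / [5];  Q = [1, 2, 4] / [3, 6] / [5] / [7]
  Insert 6 (step 8): P = [1, 4, 6] / [2, 7, 8] / [3] / [5];  Q = [1, 2, 4] / [3, 6, 8] / [5] / [7]
Final shape: (3, 3, 1, 1).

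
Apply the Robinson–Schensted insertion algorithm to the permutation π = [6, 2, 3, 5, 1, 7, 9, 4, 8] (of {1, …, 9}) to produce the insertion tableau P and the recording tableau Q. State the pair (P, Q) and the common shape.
P = [1, 3, 4, 7, 8] / [2, 5, 9] / [6];  Q = [1, 3, 4, 6, 7] / [2, 8, 9] / [5];  common shape = (5, 3, 1)

Row-insert the values π_1, π_2, … into P one at a time, bumping the leftmost entry strictly greater than the inserted value down to the next row. The recording tableau Q records, in position (i, j), the step at which that cell was added to P.
  Insert 6 (step 1): P = [6];  Q = [1]
  Insert 2 (step 2): P = [2] / [6];  Q = [1] / [2]
  Insert 3 (step 3): P = [2, 3] / [6];  Q = [1, 3] / [2]
  Insert 5 (step 4): P = [2, 3, 5] / [6];  Q = [1, 3, 4] / [2]
  Insert 1 (step 5): P = [1, 3, 5] / [2] / [6];  Q = [1, 3, 4] / [2] / [5]
  Insert 7 (step 6): P = [1, 3, 5, 7] / [2] / [6];  Q = [1, 3, 4, 6] / [2] / [5]
  Insert 9 (step 7): P = [1, 3, 5, 7, 9] / [2] / [6];  Q = [1, 3, 4, 6, 7] / [2] / [5]
  Insert 4 (step 8): P = [1, 3, 4, 7, 9] / [2, 5] / [6];  Q = [1, 3, 4, 6, 7] / [2, 8] / [5]
  Insert 8 (step 9): P = [1, 3, 4, 7, 8] / [2, 5, 9] / [6];  Q = [1, 3, 4, 6, 7] / [2, 8, 9] / [5]
Final shape: (5, 3, 1).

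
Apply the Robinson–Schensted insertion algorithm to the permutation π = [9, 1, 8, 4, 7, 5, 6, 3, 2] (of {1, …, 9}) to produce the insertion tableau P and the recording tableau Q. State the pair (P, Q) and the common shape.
P = [1, 2, 5, 6] / [3] / [4] / [7] / [8] / [9];  Q = [1, 3, 5, 7] / [2] / [4] / [6] / [8] / [9];  common shape = (4, 1, 1, 1, 1, 1)

Row-insert the values π_1, π_2, … into P one at a time, bumping the leftmost entry strictly greater than the inserted value down to the next row. The recording tableau Q records, in position (i, j), the step at which that cell was added to P.
  Insert 9 (step 1): P = [9];  Q = [1]
  Insert 1 (step 2): P = [1] / [9];  Q = [1] / [2]
  Insert 8 (step 3): P = [1, 8] / [9];  Q = [1, 3] / [2]
  Insert 4 (step 4): P = [1, 4] / [8] / [9];  Q = [1, 3] / [2] / [4]
  Insert 7 (step 5): P = [1, 4, 7] / [8] / [9];  Q = [1, 3, 5] / [2] / [4]
  Insert 5 (step 6): P = [1, 4, 5] / [7] / [8] / [9];  Q = [1, 3, 5] / [2] / [4] / [6]
  Insert 6 (step 7): P = [1, 4, 5, 6] / [7] / [8] / [9];  Q = [1, 3, 5, 7] / [2] / [4] / [6]
  Insert 3 (step 8): P = [1, 3, 5, 6] / [4] / [7] / [8] / [9];  Q = [1, 3, 5, 7] / [2] / [4] / [6] / [8]
  Insert 2 (step 9): P = [1, 2, 5, 6] / [3] / [4] / [7] / [8] / [9];  Q = [1, 3, 5, 7] / [2] / [4] / [6] / [8] / [9]
Final shape: (4, 1, 1, 1, 1, 1).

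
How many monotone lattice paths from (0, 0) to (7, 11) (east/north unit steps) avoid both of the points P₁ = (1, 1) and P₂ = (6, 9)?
Number of paths = 8515

Inclusion–exclusion. Total paths: C(18, 7) = 31824. Through P₁: C(2, 1)·C(16, 6) = 16016. Through P₂: C(15, 6)·C(3, 1) = 15015. Since P₁ is strictly southwest of P₂, a monotone path through both must visit P₁ then P₂; paths through both = C(2, 1)·C(13, 5)·C(3, 1) = 7722. Avoid both = 31824 − 16016 − 15015 + 7722 = 8515.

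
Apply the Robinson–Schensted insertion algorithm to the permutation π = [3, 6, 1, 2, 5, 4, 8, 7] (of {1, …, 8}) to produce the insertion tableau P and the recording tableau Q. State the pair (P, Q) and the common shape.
P = [1, 2, 4, 7] / [3, 5, 8] / [6];  Q = [1, 2, 5, 7] / [3, 4, 8] / [6];  common shape = (4, 3, 1)

Row-insert the values π_1, π_2, … into P one at a time, bumping the leftmost entry strictly greater than the inserted value down to the next row. The recording tableau Q records, in position (i, j), the step at which that cell was added to P.
  Insert 3 (step 1): P = [3];  Q = [1]
  Insert 6 (step 2): P = [3, 6];  Q = [1, 2]
  Insert 1 (step 3): P = [1, 6] / [3];  Q = [1, 2] / [3]
  Insert 2 (step 4): P = [1, 2] / [3, 6];  Q = [1, 2] / [3, 4]
  Insert 5 (step 5): P = [1, 2, 5] / [3, 6];  Q = [1, 2, 5] / [3, 4]
  Insert 4 (step 6): P = [1, 2, 4] / [3, 5] / [6];  Q = [1, 2, 5] / [3, 4] / [6]
  Insert 8 (step 7): P = [1, 2, 4, 8] / [3, 5] / [6];  Q = [1, 2, 5, 7] / [3, 4] / [6]
  Insert 7 (step 8): P = [1, 2, 4, 7] / [3, 5, 8] / [6];  Q = [1, 2, 5, 7] / [3, 4, 8] / [6]
Final shape: (4, 3, 1).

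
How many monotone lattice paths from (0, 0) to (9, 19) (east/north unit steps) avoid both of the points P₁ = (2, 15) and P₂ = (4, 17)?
Number of paths = 6753471

Inclusion–exclusion. Total paths: C(28, 9) = 6906900. Through P₁: C(17, 2)·C(11, 7) = 44880. Through P₂: C(21, 4)·C(7, 5) = 125685. Since P₁ is strictly southwest of P₂, a monotone path through both must visit P₁ then P₂; paths through both = C(17, 2)·C(4, 2)·C(7, 5) = 17136. Avoid both = 6906900 − 44880 − 125685 + 17136 = 6753471.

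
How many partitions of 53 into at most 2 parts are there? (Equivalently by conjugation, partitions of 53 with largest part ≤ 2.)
p(53, parts ≤ 2) = 27

Use the recurrence p(n, m) = p(n, m−1) + p(n−m, m): either the largest part is < m (count p(n, m−1)) or the largest part is exactly m (remove one copy of m, count p(n−m, m)). With p(0, ·) = 1 this gives p(53, parts ≤ 2) = 27. (By conjugating Young diagrams, this also counts partitions of 53 into at most 2 parts.)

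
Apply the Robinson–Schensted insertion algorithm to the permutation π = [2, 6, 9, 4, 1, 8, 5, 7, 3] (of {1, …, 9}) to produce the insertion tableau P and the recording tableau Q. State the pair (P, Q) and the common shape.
P = [1, 3, 5, 7] / [2, 4] / [6, 8] / [9];  Q = [1, 2, 3, 8] / [4, 6] / [5, 7] / [9];  common shape = (4, 2, 2, 1)

Row-insert the values π_1, π_2, … into P one at a time, bumping the leftmost entry strictly greater than the inserted value down to the next row. The recording tableau Q records, in position (i, j), the step at which that cell was added to P.
  Insert 2 (step 1): P = [2];  Q = [1]
  Insert 6 (step 2): P = [2, 6];  Q = [1, 2]
  Insert 9 (step 3): P = [2, 6, 9];  Q = [1, 2, 3]
  Insert 4 (step 4): P = [2, 4, 9] / [6];  Q = [1, 2, 3] / [4]
  Insert 1 (step 5): P = [1, 4, 9] / [2] / [6];  Q = [1, 2, 3] / [4] / [5]
  Insert 8 (step 6): P = [1, 4, 8] / [2, 9] / [6];  Q = [1, 2, 3] / [4, 6] / [5]
  Insert 5 (step 7): P = [1, 4, 5] / [2, 8] / [6, 9];  Q = [1, 2, 3] / [4, 6] / [5, 7]
  Insert 7 (step 8): P = [1, 4, 5, 7] / [2, 8] / [6, 9];  Q = [1, 2, 3, 8] / [4, 6] / [5, 7]
  Insert 3 (step 9): P = [1, 3, 5, 7] / [2, 4] / [6, 8] / [9];  Q = [1, 2, 3, 8] / [4, 6] / [5, 7] / [9]
Final shape: (4, 2, 2, 1).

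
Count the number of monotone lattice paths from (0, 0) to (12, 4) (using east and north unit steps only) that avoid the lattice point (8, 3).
Number of paths = 995

Total paths from (0, 0) to (12, 4): C(16, 12) = 1820. Paths through (8, 3): (paths (0, 0) → (8, 3)) × (paths (8, 3) → (12, 4)) = C(11, 8) · C(5, 4) = 165 · 5 = 825. Avoidance count = 1820 − 825 = 995.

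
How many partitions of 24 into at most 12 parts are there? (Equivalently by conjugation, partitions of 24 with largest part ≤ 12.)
p(24, parts ≤ 12) = 1380

Use the recurrence p(n, m) = p(n, m−1) + p(n−m, m): either the largest part is < m (count p(n, m−1)) or the largest part is exactly m (remove one copy of m, count p(n−m, m)). With p(0, ·) = 1 this gives p(24, parts ≤ 12) = 1380. (By conjugating Young diagrams, this also counts partitions of 24 into at most 12 parts.)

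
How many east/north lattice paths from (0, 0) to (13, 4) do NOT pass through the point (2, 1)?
Number of paths = 1288

Total paths from (0, 0) to (13, 4): C(17, 13) = 2380. Paths through (2, 1): (paths (0, 0) → (2, 1)) × (paths (2, 1) → (13, 4)) = C(3, 2) · C(14, 11) = 3 · 364 = 1092. Avoidance count = 2380 − 1092 = 1288.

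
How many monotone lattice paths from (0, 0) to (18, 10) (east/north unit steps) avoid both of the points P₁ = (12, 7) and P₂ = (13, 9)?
Number of paths = 6812982

Inclusion–exclusion. Total paths: C(28, 18) = 13123110. Through P₁: C(19, 12)·C(9, 6) = 4232592. Through P₂: C(22, 13)·C(6, 5) = 2984520. Since P₁ is strictly southwest of P₂, a monotone path through both must visit P₁ then P₂; paths through both = C(19, 12)·C(3, 1)·C(6, 5) = 906984. Avoid both = 13123110 − 4232592 − 2984520 + 906984 = 6812982.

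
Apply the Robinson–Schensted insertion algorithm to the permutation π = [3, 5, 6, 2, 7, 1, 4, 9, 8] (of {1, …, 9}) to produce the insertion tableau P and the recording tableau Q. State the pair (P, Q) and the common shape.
P = [1, 4, 6, 7, 8] / [2, 5, 9] / [3];  Q = [1, 2, 3, 5, 8] / [4, 7, 9] / [6];  common shape = (5, 3, 1)

Row-insert the values π_1, π_2, … into P one at a time, bumping the leftmost entry strictly greater than the inserted value down to the next row. The recording tableau Q records, in position (i, j), the step at which that cell was added to P.
  Insert 3 (step 1): P = [3];  Q = [1]
  Insert 5 (step 2): P = [3, 5];  Q = [1, 2]
  Insert 6 (step 3): P = [3, 5, 6];  Q = [1, 2, 3]
  Insert 2 (step 4): P = [2, 5, 6] / [3];  Q = [1, 2, 3] / [4]
  Insert 7 (step 5): P = [2, 5, 6, 7] / [3];  Q = [1, 2, 3, 5] / [4]
  Insert 1 (step 6): P = [1, 5, 6, 7] / [2] / [3];  Q = [1, 2, 3, 5] / [4] / [6]
  Insert 4 (step 7): P = [1, 4, 6, 7] / [2, 5] / [3];  Q = [1, 2, 3, 5] / [4, 7] / [6]
  Insert 9 (step 8): P = [1, 4, 6, 7, 9] / [2, 5] / [3];  Q = [1, 2, 3, 5, 8] / [4, 7] / [6]
  Insert 8 (step 9): P = [1, 4, 6, 7, 8] / [2, 5, 9] / [3];  Q = [1, 2, 3, 5, 8] / [4, 7, 9] / [6]
Final shape: (5, 3, 1).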